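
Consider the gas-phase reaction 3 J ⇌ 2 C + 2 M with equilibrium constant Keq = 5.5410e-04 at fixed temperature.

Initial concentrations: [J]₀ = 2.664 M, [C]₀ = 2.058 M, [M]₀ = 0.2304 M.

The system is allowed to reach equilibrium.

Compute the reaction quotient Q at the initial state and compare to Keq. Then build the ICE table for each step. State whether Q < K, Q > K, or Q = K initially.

Q₀ = 0.01189 vs Keq = 5.5410e-04 ⇒ Q>K, reverse
Step 1:
                   J          C          M
  init         2.664      2.058     0.2304
  Δ           0.2525    -0.1684    -0.1684
  eq           2.917       1.89    0.06205
  solve Keq expr → x = -0.08418; check Q = 5.5410e-04

Q₀ = 0.01189; Q > K (proceeds reverse)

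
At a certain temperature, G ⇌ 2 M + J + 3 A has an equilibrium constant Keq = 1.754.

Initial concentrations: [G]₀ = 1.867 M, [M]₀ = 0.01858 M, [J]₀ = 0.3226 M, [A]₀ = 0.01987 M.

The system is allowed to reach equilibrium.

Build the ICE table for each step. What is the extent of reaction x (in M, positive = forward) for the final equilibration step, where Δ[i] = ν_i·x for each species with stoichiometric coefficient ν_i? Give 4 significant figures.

x = 0.4814 M

Q₀ = 4.6796e-10 vs Keq = 1.754 ⇒ Q<K, forward
Step 1:
                    G           M           J           A
  init          1.867     0.01858      0.3226     0.01987
  Δ           -0.4814      0.9628      0.4814       1.444
  eq            1.386      0.9814       0.804       1.464
  solve Keq expr → x = 0.4814; check Q = 1.754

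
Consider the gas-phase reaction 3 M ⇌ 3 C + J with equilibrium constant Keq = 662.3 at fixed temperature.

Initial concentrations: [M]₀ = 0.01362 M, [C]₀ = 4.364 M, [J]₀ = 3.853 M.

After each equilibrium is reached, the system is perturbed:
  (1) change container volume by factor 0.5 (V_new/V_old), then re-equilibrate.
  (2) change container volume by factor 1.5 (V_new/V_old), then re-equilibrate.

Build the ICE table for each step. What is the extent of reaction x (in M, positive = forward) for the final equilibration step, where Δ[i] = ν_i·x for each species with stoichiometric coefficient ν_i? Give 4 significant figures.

Q₀ = 1.2674e+08 vs Keq = 662.3 ⇒ Q>K, reverse
Step 1:
                    M           C           J
  init        0.01362       4.364       3.853
  Δ             0.643      -0.643     -0.2143
  eq           0.6566       3.721       3.639
  solve Keq expr → x = -0.2143; check Q = 662.3
Then change container volume by factor 0.5 (V_new/V_old).
Step 2:
                    M           C           J
  init          1.313       7.442       7.277
  Δ            0.2738     -0.2738    -0.09126
  eq            1.587       7.168       7.186
  solve Keq expr → x = -0.09126; check Q = 662.3
Then change container volume by factor 1.5 (V_new/V_old).
Step 3:
                    M           C           J
  init          1.058       4.779       4.791
  Δ           -0.1101      0.1101     0.03669
  eq           0.9479       4.889       4.827
  solve Keq expr → x = 0.03669; check Q = 662.3

x = 0.03669 M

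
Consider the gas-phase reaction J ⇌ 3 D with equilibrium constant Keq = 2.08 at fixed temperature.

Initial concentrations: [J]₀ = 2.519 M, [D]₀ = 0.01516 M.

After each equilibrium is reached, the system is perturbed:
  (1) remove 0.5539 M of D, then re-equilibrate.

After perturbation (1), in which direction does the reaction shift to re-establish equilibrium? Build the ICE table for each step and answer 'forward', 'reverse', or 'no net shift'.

Q₀ = 1.3832e-06 vs Keq = 2.08 ⇒ Q<K, forward
Step 1:
                  J         D
  Initial     2.519   0.01516
  Change    -0.5301      1.59
  Equil       1.989     1.605
  solve Keq expr → x = 0.5301; check Q = 2.08
Then remove 0.5539 M of D.
Step 2:
                  J         D
  Initial     1.989     1.051
  Change     -0.169    0.5071
  Equil        1.82     1.558
  solve Keq expr → x = 0.169; check Q = 2.08

Direction: forward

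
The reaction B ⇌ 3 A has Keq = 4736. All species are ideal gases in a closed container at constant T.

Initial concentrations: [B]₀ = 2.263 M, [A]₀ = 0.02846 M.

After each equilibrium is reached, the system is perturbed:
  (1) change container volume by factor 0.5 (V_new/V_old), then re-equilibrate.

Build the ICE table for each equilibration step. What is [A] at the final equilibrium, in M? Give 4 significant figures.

[A]_eq = 12.42 M

Q₀ = 1.0186e-05 vs Keq = 4736 ⇒ Q<K, forward
Step 1:
                   B          A
  init         2.263    0.02846
  Δ           -2.201      6.604
  eq         0.06161      6.633
  solve Keq expr → x = 2.201; check Q = 4736
Then change container volume by factor 0.5 (V_new/V_old).
Step 2:
                   B          A
  init        0.1232      13.27
  Δ           0.2814    -0.8442
  eq          0.4046      12.42
  solve Keq expr → x = -0.2814; check Q = 4736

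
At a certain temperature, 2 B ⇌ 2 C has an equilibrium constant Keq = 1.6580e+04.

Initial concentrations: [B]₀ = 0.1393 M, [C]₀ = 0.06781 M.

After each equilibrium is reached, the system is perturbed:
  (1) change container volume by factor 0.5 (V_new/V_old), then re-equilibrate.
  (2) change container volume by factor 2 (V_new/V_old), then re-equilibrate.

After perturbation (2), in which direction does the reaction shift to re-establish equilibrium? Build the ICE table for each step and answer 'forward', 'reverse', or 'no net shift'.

Q₀ = 0.237 vs Keq = 1.6580e+04 ⇒ Q<K, forward
Step 1:
                   B          C
  init        0.1393    0.06781
  Δ          -0.1377     0.1377
  eq        0.001596     0.2055
  solve Keq expr → x = 0.06885; check Q = 1.6580e+04
Then change container volume by factor 0.5 (V_new/V_old).
Step 2:
                   B          C
  init      0.003192      0.411
  Δ                0          0
  eq        0.003192      0.411
  solve Keq expr → x = 0; check Q = 1.6580e+04
Then change container volume by factor 2 (V_new/V_old).
Step 3:
                   B          C
  init      0.001596     0.2055
  Δ                0          0
  eq        0.001596     0.2055
  solve Keq expr → x = 0; check Q = 1.6580e+04

Direction: no net shift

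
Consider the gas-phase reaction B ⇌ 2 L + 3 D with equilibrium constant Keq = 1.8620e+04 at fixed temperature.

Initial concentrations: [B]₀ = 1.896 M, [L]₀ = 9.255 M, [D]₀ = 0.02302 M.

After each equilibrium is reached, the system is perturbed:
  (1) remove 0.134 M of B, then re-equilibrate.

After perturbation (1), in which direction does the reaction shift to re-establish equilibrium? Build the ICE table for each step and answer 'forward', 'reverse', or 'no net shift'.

Direction: reverse

Q₀ = 5.5110e-04 vs Keq = 1.8620e+04 ⇒ Q<K, forward
Step 1:
                  B         L         D
  I           1.896     9.255   0.02302
  C          -1.362     2.723     4.085
  E          0.5343     11.98     4.108
  solve Keq expr → x = 1.362; check Q = 1.8620e+04
Then remove 0.134 M of B.
Step 2:
                  B         L         D
  I          0.4003     11.98     4.108
  C         0.05886   -0.1177   -0.1766
  E          0.4591     11.86     3.932
  solve Keq expr → x = -0.05886; check Q = 1.8620e+04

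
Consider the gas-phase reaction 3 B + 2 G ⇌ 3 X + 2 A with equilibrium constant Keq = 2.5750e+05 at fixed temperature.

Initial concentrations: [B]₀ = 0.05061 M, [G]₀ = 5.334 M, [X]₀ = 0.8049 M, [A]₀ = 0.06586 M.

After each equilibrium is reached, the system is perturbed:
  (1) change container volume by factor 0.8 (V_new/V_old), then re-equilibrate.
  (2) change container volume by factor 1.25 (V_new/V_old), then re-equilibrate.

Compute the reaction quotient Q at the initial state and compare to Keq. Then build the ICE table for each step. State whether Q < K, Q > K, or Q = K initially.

Q₀ = 0.6133; Q < K (proceeds forward)

Q₀ = 0.6133 vs Keq = 2.5750e+05 ⇒ Q<K, forward
Step 1:
                  B         G         X         A
  init      0.05061     5.334    0.8049   0.06586
  Δ        -0.04966  -0.03311   0.04966   0.03311
  eq      9.4534e-04     5.301    0.8546   0.09897
  solve Keq expr → x = 0.01655; check Q = 2.5750e+05
Then change container volume by factor 0.8 (V_new/V_old).
Step 2:
                  B         G         X         A
  init     0.001182     6.626     1.068    0.1237
  Δ               0         0         0         0
  eq       0.001182     6.626     1.068    0.1237
  solve Keq expr → x = 0; check Q = 2.5750e+05
Then change container volume by factor 1.25 (V_new/V_old).
Step 3:
                  B         G         X         A
  init    9.4534e-04     5.301    0.8546   0.09897
  Δ               0         0         0         0
  eq      9.4534e-04     5.301    0.8546   0.09897
  solve Keq expr → x = 0; check Q = 2.5750e+05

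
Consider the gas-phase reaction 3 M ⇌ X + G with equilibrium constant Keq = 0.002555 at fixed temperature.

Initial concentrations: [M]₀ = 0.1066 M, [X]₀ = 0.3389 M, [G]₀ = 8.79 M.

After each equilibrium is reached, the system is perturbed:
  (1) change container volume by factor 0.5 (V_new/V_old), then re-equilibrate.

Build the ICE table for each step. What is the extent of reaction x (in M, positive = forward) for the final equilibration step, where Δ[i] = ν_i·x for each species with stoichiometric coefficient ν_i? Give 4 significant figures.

x = 8.4817e-04 M

Q₀ = 2459 vs Keq = 0.002555 ⇒ Q>K, reverse
Step 1:
                    M           X           G
  init         0.1066      0.3389        8.79
  Δ             1.015     -0.3385     -0.3385
  eq            1.122  4.2703e-04       8.452
  solve Keq expr → x = -0.3385; check Q = 0.002555
Then change container volume by factor 0.5 (V_new/V_old).
Step 2:
                    M           X           G
  init          2.244  8.5406e-04        16.9
  Δ         -0.002544  8.4817e-04  8.4817e-04
  eq            2.241    0.001702        16.9
  solve Keq expr → x = 8.4817e-04; check Q = 0.002555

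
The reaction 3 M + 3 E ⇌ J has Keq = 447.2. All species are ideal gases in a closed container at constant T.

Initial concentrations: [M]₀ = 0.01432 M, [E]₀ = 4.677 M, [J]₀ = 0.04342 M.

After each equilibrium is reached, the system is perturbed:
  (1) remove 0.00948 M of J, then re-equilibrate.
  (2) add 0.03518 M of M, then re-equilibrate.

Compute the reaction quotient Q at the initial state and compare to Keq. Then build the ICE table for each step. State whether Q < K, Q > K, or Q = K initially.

Q₀ = 144.5 vs Keq = 447.2 ⇒ Q<K, forward
Step 1:
                   M          E          J
  I          0.01432      4.677    0.04342
  C        -0.004375  -0.004375   0.001458
  E         0.009945      4.673    0.04488
  solve Keq expr → x = 0.001458; check Q = 447.2
Then remove 0.00948 M of J.
Step 2:
                   M          E          J
  I         0.009945      4.673     0.0354
  C       -7.3377e-04 -7.3377e-04 2.4459e-04
  E         0.009212      4.672    0.03564
  solve Keq expr → x = 2.4459e-04; check Q = 447.2
Then add 0.03518 M of M.
Step 3:
                   M          E          J
  I          0.04439      4.672    0.03564
  C         -0.03421   -0.03421     0.0114
  E          0.01018      4.638    0.04705
  solve Keq expr → x = 0.0114; check Q = 447.2

Q₀ = 144.5; Q < K (proceeds forward)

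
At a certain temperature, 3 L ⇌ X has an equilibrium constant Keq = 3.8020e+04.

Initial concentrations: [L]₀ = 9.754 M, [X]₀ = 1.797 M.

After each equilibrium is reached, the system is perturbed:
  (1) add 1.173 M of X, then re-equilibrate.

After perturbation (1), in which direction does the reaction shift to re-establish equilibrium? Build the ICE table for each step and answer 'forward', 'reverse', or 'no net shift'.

Direction: reverse

Q₀ = 0.001936 vs Keq = 3.8020e+04 ⇒ Q<K, forward
Step 1:
                  L         X
  I           9.754     1.797
  C          -9.703     3.234
  E         0.05096     5.031
  solve Keq expr → x = 3.234; check Q = 3.8020e+04
Then add 1.173 M of X.
Step 2:
                  L         X
  I         0.05096     6.204
  C        0.003683 -0.001228
  E         0.05464     6.203
  solve Keq expr → x = -0.001228; check Q = 3.8020e+04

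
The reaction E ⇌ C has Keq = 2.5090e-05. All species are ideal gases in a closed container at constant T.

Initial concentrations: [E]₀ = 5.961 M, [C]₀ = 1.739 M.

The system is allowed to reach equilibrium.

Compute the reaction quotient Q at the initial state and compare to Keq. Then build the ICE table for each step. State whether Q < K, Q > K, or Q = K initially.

Q₀ = 0.2917 vs Keq = 2.5090e-05 ⇒ Q>K, reverse
Step 1:
                    E           C
  Initial       5.961       1.739
  Change        1.739      -1.739
  Equil           7.7  1.9319e-04
  solve Keq expr → x = -1.739; check Q = 2.5090e-05

Q₀ = 0.2917; Q > K (proceeds reverse)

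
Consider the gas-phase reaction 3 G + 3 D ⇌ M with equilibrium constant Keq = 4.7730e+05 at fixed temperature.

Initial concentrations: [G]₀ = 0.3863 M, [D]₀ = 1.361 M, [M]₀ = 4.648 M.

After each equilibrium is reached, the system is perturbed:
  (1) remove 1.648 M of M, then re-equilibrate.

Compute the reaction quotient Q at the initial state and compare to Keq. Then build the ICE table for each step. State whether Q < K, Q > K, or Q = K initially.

Q₀ = 31.98 vs Keq = 4.7730e+05 ⇒ Q<K, forward
Step 1:
                  G         D         M
  init       0.3863     1.361     4.648
  Δ         -0.3647   -0.3647    0.1216
  eq        0.02162    0.9963      4.77
  solve Keq expr → x = 0.1216; check Q = 4.7730e+05
Then remove 1.648 M of M.
Step 2:
                  G         D         M
  init      0.02162    0.9963     3.122
  Δ       -0.002794 -0.002794 9.3140e-04
  eq        0.01882    0.9935     3.122
  solve Keq expr → x = 9.3140e-04; check Q = 4.7730e+05

Q₀ = 31.98; Q < K (proceeds forward)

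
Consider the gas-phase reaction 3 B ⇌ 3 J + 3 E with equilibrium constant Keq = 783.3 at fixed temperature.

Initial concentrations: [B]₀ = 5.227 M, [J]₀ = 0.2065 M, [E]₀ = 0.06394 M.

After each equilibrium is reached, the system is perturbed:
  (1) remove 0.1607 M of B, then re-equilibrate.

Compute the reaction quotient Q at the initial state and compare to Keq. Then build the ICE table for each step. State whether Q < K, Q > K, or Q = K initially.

Q₀ = 1.6118e-08 vs Keq = 783.3 ⇒ Q<K, forward
Step 1:
                  B         J         E
  Initial     5.227    0.2065   0.06394
  Change     -3.663     3.663     3.663
  Equil       1.564     3.869     3.727
  solve Keq expr → x = 1.221; check Q = 783.3
Then remove 0.1607 M of B.
Step 2:
                  B         J         E
  Initial     1.404     3.869     3.727
  Change    0.08857  -0.08857  -0.08857
  Equil       1.492     3.781     3.638
  solve Keq expr → x = -0.02952; check Q = 783.3

Q₀ = 1.6118e-08; Q < K (proceeds forward)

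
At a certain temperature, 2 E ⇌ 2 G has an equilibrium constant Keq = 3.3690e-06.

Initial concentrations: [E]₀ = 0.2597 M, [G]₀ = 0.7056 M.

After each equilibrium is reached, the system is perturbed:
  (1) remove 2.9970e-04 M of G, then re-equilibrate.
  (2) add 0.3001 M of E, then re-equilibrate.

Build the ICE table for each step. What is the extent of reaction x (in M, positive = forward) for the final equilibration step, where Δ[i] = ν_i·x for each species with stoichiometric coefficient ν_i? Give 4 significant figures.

Q₀ = 7.382 vs Keq = 3.3690e-06 ⇒ Q>K, reverse
Step 1:
                    E           G
  Initial      0.2597      0.7056
  Change       0.7038     -0.7038
  Equil        0.9635    0.001769
  solve Keq expr → x = -0.3519; check Q = 3.3690e-06
Then remove 2.9970e-04 M of G.
Step 2:
                    E           G
  Initial      0.9635    0.001469
  Change  -2.9915e-04  2.9915e-04
  Equil        0.9632    0.001768
  solve Keq expr → x = 1.4958e-04; check Q = 3.3690e-06
Then add 0.3001 M of E.
Step 3:
                    E           G
  Initial       1.263    0.001768
  Change  -5.4982e-04  5.4982e-04
  Equil         1.263    0.002318
  solve Keq expr → x = 2.7491e-04; check Q = 3.3690e-06

x = 2.7491e-04 M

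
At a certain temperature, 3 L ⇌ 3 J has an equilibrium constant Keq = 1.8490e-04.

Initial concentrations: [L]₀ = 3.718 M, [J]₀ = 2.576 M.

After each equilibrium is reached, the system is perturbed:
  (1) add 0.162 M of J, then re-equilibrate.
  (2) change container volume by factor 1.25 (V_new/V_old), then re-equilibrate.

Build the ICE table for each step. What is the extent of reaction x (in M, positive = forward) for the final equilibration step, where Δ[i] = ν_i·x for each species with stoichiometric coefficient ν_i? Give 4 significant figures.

x = 0 M

Q₀ = 0.3326 vs Keq = 1.8490e-04 ⇒ Q>K, reverse
Step 1:
                   L          J
  init         3.718      2.576
  Δ            2.237     -2.237
  eq           5.955     0.3392
  solve Keq expr → x = -0.7456; check Q = 1.8490e-04
Then add 0.162 M of J.
Step 2:
                   L          J
  init         5.955     0.5012
  Δ           0.1533    -0.1533
  eq           6.108      0.348
  solve Keq expr → x = -0.05109; check Q = 1.8490e-04
Then change container volume by factor 1.25 (V_new/V_old).
Step 3:
                   L          J
  init         4.886     0.2784
  Δ                0          0
  eq           4.886     0.2784
  solve Keq expr → x = 0; check Q = 1.8490e-04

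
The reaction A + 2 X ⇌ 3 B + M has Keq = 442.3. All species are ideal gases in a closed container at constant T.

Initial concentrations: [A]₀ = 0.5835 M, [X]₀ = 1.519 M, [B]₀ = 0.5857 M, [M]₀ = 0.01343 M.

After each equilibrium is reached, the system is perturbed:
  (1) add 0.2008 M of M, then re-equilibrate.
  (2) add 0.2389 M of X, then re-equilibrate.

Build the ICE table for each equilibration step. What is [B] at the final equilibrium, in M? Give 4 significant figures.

[B]_eq = 2.213 M

Q₀ = 0.002004 vs Keq = 442.3 ⇒ Q<K, forward
Step 1:
                   A          X          B          M
  Initial     0.5835      1.519     0.5857    0.01343
  Change     -0.5265     -1.053      1.579     0.5265
  Equil      0.05703     0.4661      2.165     0.5399
  solve Keq expr → x = 0.5265; check Q = 442.3
Then add 0.2008 M of M.
Step 2:
                   A          X          B          M
  Initial    0.05703     0.4661      2.165     0.7407
  Change     0.01053    0.02106   -0.03159   -0.01053
  Equil      0.06756     0.4871      2.134     0.7302
  solve Keq expr → x = -0.01053; check Q = 442.3
Then add 0.2389 M of X.
Step 3:
                   A          X          B          M
  Initial    0.06756      0.726      2.134     0.7302
  Change    -0.02659   -0.05318    0.07977    0.02659
  Equil      0.04097     0.6728      2.213     0.7568
  solve Keq expr → x = 0.02659; check Q = 442.3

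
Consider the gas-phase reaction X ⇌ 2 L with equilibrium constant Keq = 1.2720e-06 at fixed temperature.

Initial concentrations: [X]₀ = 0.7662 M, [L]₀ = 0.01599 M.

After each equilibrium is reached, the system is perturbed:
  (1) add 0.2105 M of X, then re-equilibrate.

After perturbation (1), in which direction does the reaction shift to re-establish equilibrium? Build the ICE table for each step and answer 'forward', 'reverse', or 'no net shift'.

Q₀ = 3.3370e-04 vs Keq = 1.2720e-06 ⇒ Q>K, reverse
Step 1:
                  X         L
  I          0.7662   0.01599
  C        0.007499    -0.015
  E          0.7737 9.9204e-04
  solve Keq expr → x = -0.007499; check Q = 1.2720e-06
Then add 0.2105 M of X.
Step 2:
                  X         L
  I          0.9842 9.9204e-04
  C       -6.3403e-05 1.2681e-04
  E          0.9841  0.001119
  solve Keq expr → x = 6.3403e-05; check Q = 1.2720e-06

Direction: forward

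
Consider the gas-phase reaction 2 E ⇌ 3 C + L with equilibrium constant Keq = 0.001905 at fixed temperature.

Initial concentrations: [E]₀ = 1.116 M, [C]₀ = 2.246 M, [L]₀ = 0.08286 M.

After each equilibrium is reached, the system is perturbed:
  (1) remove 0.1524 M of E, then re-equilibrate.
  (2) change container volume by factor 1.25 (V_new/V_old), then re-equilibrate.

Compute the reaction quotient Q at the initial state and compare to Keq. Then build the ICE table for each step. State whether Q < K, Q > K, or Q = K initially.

Q₀ = 0.7538; Q > K (proceeds reverse)

Q₀ = 0.7538 vs Keq = 0.001905 ⇒ Q>K, reverse
Step 1:
                  E         C         L
  init        1.116     2.246   0.08286
  Δ          0.1649   -0.2474  -0.08247
  eq          1.281     1.999 3.9154e-04
  solve Keq expr → x = -0.08247; check Q = 0.001905
Then remove 0.1524 M of E.
Step 2:
                  E         C         L
  init        1.129     1.999 3.9154e-04
  Δ       1.7482e-04 -2.6223e-04 -8.7411e-05
  eq          1.129     1.998 3.0413e-04
  solve Keq expr → x = -8.7411e-05; check Q = 0.001905
Then change container volume by factor 1.25 (V_new/V_old).
Step 3:
                  E         C         L
  init        0.903     1.599 2.4330e-04
  Δ       -2.7267e-04 4.0901e-04 1.3634e-04
  eq         0.9027     1.599 3.7964e-04
  solve Keq expr → x = 1.3634e-04; check Q = 0.001905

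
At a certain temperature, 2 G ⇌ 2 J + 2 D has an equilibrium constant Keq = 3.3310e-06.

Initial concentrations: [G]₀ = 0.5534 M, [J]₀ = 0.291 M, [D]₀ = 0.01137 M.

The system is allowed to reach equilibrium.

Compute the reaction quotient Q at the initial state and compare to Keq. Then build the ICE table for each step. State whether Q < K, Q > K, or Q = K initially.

Q₀ = 3.5746e-05 vs Keq = 3.3310e-06 ⇒ Q>K, reverse
Step 1:
                    G           J           D
  init         0.5534       0.291     0.01137
  Δ          0.007754   -0.007754   -0.007754
  eq           0.5612      0.2832    0.003616
  solve Keq expr → x = -0.003877; check Q = 3.3310e-06

Q₀ = 3.5746e-05; Q > K (proceeds reverse)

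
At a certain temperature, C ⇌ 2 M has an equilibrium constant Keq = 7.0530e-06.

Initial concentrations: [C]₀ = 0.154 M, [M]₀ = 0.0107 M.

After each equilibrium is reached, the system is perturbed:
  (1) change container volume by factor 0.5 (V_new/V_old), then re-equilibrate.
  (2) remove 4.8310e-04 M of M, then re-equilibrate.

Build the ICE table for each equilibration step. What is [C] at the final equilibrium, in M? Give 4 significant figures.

Q₀ = 7.4344e-04 vs Keq = 7.0530e-06 ⇒ Q>K, reverse
Step 1:
                    C           M
  I             0.154      0.0107
  C          0.004821   -0.009642
  E            0.1588    0.001058
  solve Keq expr → x = -0.004821; check Q = 7.0530e-06
Then change container volume by factor 0.5 (V_new/V_old).
Step 2:
                    C           M
  I            0.3176    0.002117
  C        3.0963e-04 -6.1925e-04
  E             0.318    0.001498
  solve Keq expr → x = -3.0963e-04; check Q = 7.0530e-06
Then remove 4.8310e-04 M of M.
Step 3:
                    C           M
  I             0.318    0.001014
  C       -2.4127e-04  4.8253e-04
  E            0.3177    0.001497
  solve Keq expr → x = 2.4127e-04; check Q = 7.0530e-06

[C]_eq = 0.3177 M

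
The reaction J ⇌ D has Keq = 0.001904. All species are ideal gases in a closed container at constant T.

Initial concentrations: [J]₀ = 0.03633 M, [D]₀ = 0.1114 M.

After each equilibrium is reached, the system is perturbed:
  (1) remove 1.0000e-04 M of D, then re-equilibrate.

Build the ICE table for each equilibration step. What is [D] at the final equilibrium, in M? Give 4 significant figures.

Q₀ = 3.066 vs Keq = 0.001904 ⇒ Q>K, reverse
Step 1:
                    J           D
  init        0.03633      0.1114
  Δ            0.1111     -0.1111
  eq           0.1474  2.8074e-04
  solve Keq expr → x = -0.1111; check Q = 0.001904
Then remove 1.0000e-04 M of D.
Step 2:
                    J           D
  init         0.1474  1.8074e-04
  Δ       -9.9810e-05  9.9810e-05
  eq           0.1473  2.8055e-04
  solve Keq expr → x = 9.9810e-05; check Q = 0.001904

[D]_eq = 2.8055e-04 M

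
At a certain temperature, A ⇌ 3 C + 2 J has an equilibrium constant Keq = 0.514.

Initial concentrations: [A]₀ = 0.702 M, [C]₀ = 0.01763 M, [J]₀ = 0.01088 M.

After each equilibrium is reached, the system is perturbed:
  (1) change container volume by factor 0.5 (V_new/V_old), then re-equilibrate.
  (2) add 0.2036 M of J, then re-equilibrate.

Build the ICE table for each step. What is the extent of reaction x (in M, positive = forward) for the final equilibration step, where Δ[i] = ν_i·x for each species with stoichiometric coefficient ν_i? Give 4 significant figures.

Q₀ = 9.2401e-10 vs Keq = 0.514 ⇒ Q<K, forward
Step 1:
                  A         C         J
  init        0.702   0.01763   0.01088
  Δ         -0.2827    0.8481    0.5654
  eq         0.4193    0.8658    0.5763
  solve Keq expr → x = 0.2827; check Q = 0.514
Then change container volume by factor 0.5 (V_new/V_old).
Step 2:
                  A         C         J
  init       0.8386     1.732     1.153
  Δ          0.2291   -0.6874   -0.4583
  eq          1.068     1.044    0.6943
  solve Keq expr → x = -0.2291; check Q = 0.514
Then add 0.2036 M of J.
Step 3:
                  A         C         J
  init        1.068     1.044    0.8979
  Δ         0.03511   -0.1053  -0.07023
  eq          1.103    0.9388    0.8277
  solve Keq expr → x = -0.03511; check Q = 0.514

x = -0.03511 M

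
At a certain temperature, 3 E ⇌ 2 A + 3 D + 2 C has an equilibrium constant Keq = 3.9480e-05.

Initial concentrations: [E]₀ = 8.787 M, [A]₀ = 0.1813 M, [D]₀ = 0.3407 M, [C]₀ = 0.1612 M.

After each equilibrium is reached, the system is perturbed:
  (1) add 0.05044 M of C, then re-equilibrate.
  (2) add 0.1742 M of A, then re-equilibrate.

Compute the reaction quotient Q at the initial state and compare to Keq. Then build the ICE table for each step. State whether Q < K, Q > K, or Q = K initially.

Q₀ = 4.9787e-08; Q < K (proceeds forward)

Q₀ = 4.9787e-08 vs Keq = 3.9480e-05 ⇒ Q<K, forward
Step 1:
                    E           A           D           C
  I             8.787      0.1813      0.3407      0.1612
  C           -0.4436      0.2958      0.4436      0.2958
  E             8.343      0.4771      0.7843       0.457
  solve Keq expr → x = 0.1479; check Q = 3.9480e-05
Then add 0.05044 M of C.
Step 2:
                    E           A           D           C
  I             8.343      0.4771      0.7843      0.5074
  C            0.0215    -0.01433     -0.0215    -0.01433
  E             8.365      0.4627      0.7628      0.4931
  solve Keq expr → x = -0.007166; check Q = 3.9480e-05
Then add 0.1742 M of A.
Step 3:
                    E           A           D           C
  I             8.365      0.6369      0.7628      0.4931
  C            0.0674    -0.04493     -0.0674    -0.04493
  E             8.432       0.592      0.6954      0.4481
  solve Keq expr → x = -0.02247; check Q = 3.9480e-05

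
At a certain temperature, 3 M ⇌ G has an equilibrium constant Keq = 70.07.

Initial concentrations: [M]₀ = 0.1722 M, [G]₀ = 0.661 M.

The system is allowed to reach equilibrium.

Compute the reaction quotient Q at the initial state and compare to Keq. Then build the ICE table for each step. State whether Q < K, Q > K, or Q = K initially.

Q₀ = 129.4 vs Keq = 70.07 ⇒ Q>K, reverse
Step 1:
                   M          G
  init        0.1722      0.661
  Δ          0.03775   -0.01258
  eq          0.2099     0.6484
  solve Keq expr → x = -0.01258; check Q = 70.07

Q₀ = 129.4; Q > K (proceeds reverse)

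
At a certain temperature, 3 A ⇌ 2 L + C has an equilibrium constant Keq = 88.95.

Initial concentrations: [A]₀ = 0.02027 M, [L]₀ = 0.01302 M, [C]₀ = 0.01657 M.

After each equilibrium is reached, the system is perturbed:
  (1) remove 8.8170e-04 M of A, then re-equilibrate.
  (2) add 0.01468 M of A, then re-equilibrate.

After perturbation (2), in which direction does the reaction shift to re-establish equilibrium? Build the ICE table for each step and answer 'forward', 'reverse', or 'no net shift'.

Q₀ = 0.3373 vs Keq = 88.95 ⇒ Q<K, forward
Step 1:
                    A           L           C
  init        0.02027     0.01302     0.01657
  Δ           -0.0152     0.01013    0.005066
  eq         0.005071     0.02315     0.02164
  solve Keq expr → x = 0.005066; check Q = 88.95
Then remove 8.8170e-04 M of A.
Step 2:
                    A           L           C
  init       0.004189     0.02315     0.02164
  Δ        7.8481e-04 -5.2320e-04 -2.6160e-04
  eq         0.004974     0.02263     0.02137
  solve Keq expr → x = -2.6160e-04; check Q = 88.95
Then add 0.01468 M of A.
Step 3:
                    A           L           C
  init        0.01965     0.02263     0.02137
  Δ          -0.01308    0.008719    0.004359
  eq         0.006576     0.03135     0.02573
  solve Keq expr → x = 0.004359; check Q = 88.95

Direction: forward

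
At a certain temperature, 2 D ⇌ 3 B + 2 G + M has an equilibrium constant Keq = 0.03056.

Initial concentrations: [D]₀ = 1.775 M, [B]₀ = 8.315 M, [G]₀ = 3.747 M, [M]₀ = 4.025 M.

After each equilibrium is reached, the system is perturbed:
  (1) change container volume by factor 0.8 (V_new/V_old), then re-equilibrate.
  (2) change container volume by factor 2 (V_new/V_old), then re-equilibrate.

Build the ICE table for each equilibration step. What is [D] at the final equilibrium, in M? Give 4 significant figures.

Q₀ = 1.0312e+04 vs Keq = 0.03056 ⇒ Q>K, reverse
Step 1:
                    D           B           G           M
  Initial       1.775       8.315       3.747       4.025
  Change        3.618      -5.427      -3.618      -1.809
  Equil         5.393       2.888       0.129       2.216
  solve Keq expr → x = -1.809; check Q = 0.03056
Then change container volume by factor 0.8 (V_new/V_old).
Step 2:
                    D           B           G           M
  Initial       6.741        3.61      0.1613        2.77
  Change      0.05318    -0.07978    -0.05318    -0.02659
  Equil         6.794        3.53      0.1081       2.743
  solve Keq expr → x = -0.02659; check Q = 0.03056
Then change container volume by factor 2 (V_new/V_old).
Step 3:
                    D           B           G           M
  Initial       3.397       1.765     0.05405       1.372
  Change      -0.1219      0.1828      0.1219     0.06095
  Equil         3.275       1.948      0.1759       1.433
  solve Keq expr → x = 0.06095; check Q = 0.03056

[D]_eq = 3.275 M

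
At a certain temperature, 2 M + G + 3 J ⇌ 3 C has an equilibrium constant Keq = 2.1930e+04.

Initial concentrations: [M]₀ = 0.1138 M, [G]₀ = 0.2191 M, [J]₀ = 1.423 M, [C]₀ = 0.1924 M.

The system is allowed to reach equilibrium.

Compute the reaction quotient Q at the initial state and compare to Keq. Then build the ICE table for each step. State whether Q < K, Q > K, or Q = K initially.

Q₀ = 0.8711 vs Keq = 2.1930e+04 ⇒ Q<K, forward
Step 1:
                  M         G         J         C
  init       0.1138    0.2191     1.423    0.1924
  Δ         -0.1112  -0.05562   -0.1669    0.1669
  eq       0.002555    0.1635     1.256    0.3593
  solve Keq expr → x = 0.05562; check Q = 2.1930e+04

Q₀ = 0.8711; Q < K (proceeds forward)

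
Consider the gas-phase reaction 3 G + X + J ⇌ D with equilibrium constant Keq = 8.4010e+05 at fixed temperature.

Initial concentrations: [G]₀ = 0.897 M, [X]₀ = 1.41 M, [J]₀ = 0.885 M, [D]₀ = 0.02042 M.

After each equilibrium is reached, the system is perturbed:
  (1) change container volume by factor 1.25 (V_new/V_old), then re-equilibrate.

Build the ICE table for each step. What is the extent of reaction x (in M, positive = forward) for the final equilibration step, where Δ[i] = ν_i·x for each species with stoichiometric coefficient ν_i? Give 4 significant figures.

x = -7.6285e-04 M

Q₀ = 0.02267 vs Keq = 8.4010e+05 ⇒ Q<K, forward
Step 1:
                  G         X         J         D
  I           0.897      1.41     0.885   0.02042
  C         -0.8887   -0.2962   -0.2962    0.2962
  E        0.008314     1.114    0.5888    0.3166
  solve Keq expr → x = 0.2962; check Q = 8.4010e+05
Then change container volume by factor 1.25 (V_new/V_old).
Step 2:
                  G         X         J         D
  I        0.006652     0.891     0.471    0.2533
  C        0.002289 7.6285e-04 7.6285e-04 -7.6285e-04
  E         0.00894    0.8918    0.4718    0.2526
  solve Keq expr → x = -7.6285e-04; check Q = 8.4010e+05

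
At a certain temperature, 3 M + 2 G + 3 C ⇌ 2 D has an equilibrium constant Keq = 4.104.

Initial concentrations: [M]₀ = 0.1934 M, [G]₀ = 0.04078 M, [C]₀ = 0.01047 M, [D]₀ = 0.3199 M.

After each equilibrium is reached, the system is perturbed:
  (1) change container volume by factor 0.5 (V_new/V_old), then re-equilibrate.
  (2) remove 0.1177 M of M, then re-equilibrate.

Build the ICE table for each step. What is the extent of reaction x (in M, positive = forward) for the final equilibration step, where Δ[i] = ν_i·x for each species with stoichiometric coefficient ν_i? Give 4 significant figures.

Q₀ = 7.4118e+09 vs Keq = 4.104 ⇒ Q>K, reverse
Step 1:
                    M           G           C           D
  init         0.1934     0.04078     0.01047      0.3199
  Δ            0.3828      0.2552      0.3828     -0.2552
  eq           0.5762       0.296      0.3933     0.06469
  solve Keq expr → x = -0.1276; check Q = 4.104
Then change container volume by factor 0.5 (V_new/V_old).
Step 2:
                    M           G           C           D
  init          1.152       0.592      0.7866      0.1294
  Δ           -0.2476     -0.1651     -0.2476      0.1651
  eq           0.9048      0.4269      0.5389      0.2945
  solve Keq expr → x = 0.08255; check Q = 4.104
Then remove 0.1177 M of M.
Step 3:
                    M           G           C           D
  init         0.7871      0.4269      0.5389      0.2945
  Δ           0.02471     0.01647     0.02471    -0.01647
  eq           0.8118      0.4434      0.5636       0.278
  solve Keq expr → x = -0.008237; check Q = 4.104

x = -0.008237 M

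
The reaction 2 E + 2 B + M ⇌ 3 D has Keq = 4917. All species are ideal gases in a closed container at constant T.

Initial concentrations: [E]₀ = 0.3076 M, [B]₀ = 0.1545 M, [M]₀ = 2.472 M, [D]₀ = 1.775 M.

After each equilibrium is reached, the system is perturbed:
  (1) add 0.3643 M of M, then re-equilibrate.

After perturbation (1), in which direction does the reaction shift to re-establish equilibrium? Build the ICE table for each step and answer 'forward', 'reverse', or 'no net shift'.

Q₀ = 1002 vs Keq = 4917 ⇒ Q<K, forward
Step 1:
                  E         B         M         D
  Initial    0.3076    0.1545     2.472     1.775
  Change   -0.06042  -0.06042  -0.03021   0.09062
  Equil      0.2472   0.09408     2.442     1.866
  solve Keq expr → x = 0.03021; check Q = 4917
Then add 0.3643 M of M.
Step 2:
                  E         B         M         D
  Initial    0.2472   0.09408     2.806     1.866
  Change  -0.004278 -0.004278 -0.002139  0.006417
  Equil      0.2429   0.08981     2.804     1.872
  solve Keq expr → x = 0.002139; check Q = 4917

Direction: forward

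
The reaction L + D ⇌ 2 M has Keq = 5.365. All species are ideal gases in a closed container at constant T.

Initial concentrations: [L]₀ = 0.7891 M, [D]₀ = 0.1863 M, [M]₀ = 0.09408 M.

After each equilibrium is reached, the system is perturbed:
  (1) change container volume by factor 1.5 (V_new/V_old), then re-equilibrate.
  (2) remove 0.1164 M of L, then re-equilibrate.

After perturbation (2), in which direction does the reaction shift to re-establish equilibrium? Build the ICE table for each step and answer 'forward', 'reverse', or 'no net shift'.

Direction: reverse

Q₀ = 0.06021 vs Keq = 5.365 ⇒ Q<K, forward
Step 1:
                  L         D         M
  I          0.7891    0.1863   0.09408
  C         -0.1441   -0.1441    0.2882
  E           0.645   0.04222    0.3822
  solve Keq expr → x = 0.1441; check Q = 5.365
Then change container volume by factor 1.5 (V_new/V_old).
Step 2:
                  L         D         M
  I            0.43   0.02815    0.2548
  C               0         0         0
  E            0.43   0.02815    0.2548
  solve Keq expr → x = 0; check Q = 5.365
Then remove 0.1164 M of L.
Step 3:
                  L         D         M
  I          0.3136   0.02815    0.2548
  C        0.006143  0.006143  -0.01229
  E          0.3198   0.03429    0.2425
  solve Keq expr → x = -0.006143; check Q = 5.365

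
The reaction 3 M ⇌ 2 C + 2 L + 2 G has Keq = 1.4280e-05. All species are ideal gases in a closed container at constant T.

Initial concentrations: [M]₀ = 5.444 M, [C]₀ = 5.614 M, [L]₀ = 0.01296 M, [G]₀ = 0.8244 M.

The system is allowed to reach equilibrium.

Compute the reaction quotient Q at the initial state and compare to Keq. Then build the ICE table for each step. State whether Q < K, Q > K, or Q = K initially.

Q₀ = 2.2299e-05 vs Keq = 1.4280e-05 ⇒ Q>K, reverse
Step 1:
                  M         C         L         G
  init        5.444     5.614   0.01296    0.8244
  Δ        0.003812 -0.002541 -0.002541 -0.002541
  eq          5.448     5.611   0.01042    0.8219
  solve Keq expr → x = -0.001271; check Q = 1.4280e-05

Q₀ = 2.2299e-05; Q > K (proceeds reverse)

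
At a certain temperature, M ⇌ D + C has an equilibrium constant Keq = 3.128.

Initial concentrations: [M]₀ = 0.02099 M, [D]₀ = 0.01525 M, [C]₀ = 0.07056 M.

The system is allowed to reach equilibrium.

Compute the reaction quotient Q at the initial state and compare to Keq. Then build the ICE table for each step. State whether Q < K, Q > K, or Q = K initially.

Q₀ = 0.05126 vs Keq = 3.128 ⇒ Q<K, forward
Step 1:
                   M          D          C
  init       0.02099    0.01525    0.07056
  Δ         -0.01997    0.01997    0.01997
  eq        0.001019    0.03522    0.09053
  solve Keq expr → x = 0.01997; check Q = 3.128

Q₀ = 0.05126; Q < K (proceeds forward)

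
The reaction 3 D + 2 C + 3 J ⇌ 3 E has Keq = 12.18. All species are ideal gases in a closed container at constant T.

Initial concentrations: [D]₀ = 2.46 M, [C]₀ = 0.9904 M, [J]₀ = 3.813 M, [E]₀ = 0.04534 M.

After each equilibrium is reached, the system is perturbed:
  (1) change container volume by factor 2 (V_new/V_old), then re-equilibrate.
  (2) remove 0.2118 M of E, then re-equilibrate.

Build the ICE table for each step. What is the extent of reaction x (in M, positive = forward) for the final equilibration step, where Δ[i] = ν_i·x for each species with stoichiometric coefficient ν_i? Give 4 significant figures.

x = 0.01788 M

Q₀ = 1.1514e-07 vs Keq = 12.18 ⇒ Q<K, forward
Step 1:
                   D          C          J          E
  I             2.46     0.9904      3.813    0.04534
  C           -1.336    -0.8904     -1.336      1.336
  E            1.124        0.1      2.477      1.381
  solve Keq expr → x = 0.4452; check Q = 12.18
Then change container volume by factor 2 (V_new/V_old).
Step 2:
                   D          C          J          E
  I           0.5622       0.05      1.239     0.6905
  C           0.1257    0.08377     0.1257    -0.1257
  E           0.6879     0.1338      1.364     0.5648
  solve Keq expr → x = -0.04189; check Q = 12.18
Then remove 0.2118 M of E.
Step 3:
                   D          C          J          E
  I           0.6879     0.1338      1.364      0.353
  C         -0.05363   -0.03575   -0.05363    0.05363
  E           0.6342    0.09802      1.311     0.4066
  solve Keq expr → x = 0.01788; check Q = 12.18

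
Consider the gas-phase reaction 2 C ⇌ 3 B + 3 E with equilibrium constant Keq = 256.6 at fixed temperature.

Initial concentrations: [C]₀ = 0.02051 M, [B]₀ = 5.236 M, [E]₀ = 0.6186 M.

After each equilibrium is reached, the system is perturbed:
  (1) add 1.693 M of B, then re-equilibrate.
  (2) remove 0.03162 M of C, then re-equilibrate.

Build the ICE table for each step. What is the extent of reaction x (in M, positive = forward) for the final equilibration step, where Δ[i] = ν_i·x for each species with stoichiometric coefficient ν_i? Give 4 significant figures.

Q₀ = 8.0779e+04 vs Keq = 256.6 ⇒ Q>K, reverse
Step 1:
                  C         B         E
  Initial   0.02051     5.236    0.6186
  Change     0.1512   -0.2267   -0.2267
  Equil      0.1717     5.009    0.3919
  solve Keq expr → x = -0.07558; check Q = 256.6
Then add 1.693 M of B.
Step 2:
                  C         B         E
  Initial    0.1717     6.702    0.3919
  Change      0.037   -0.0555   -0.0555
  Equil      0.2087     6.647    0.3364
  solve Keq expr → x = -0.0185; check Q = 256.6
Then remove 0.03162 M of C.
Step 3:
                  C         B         E
  Initial    0.1771     6.647    0.3364
  Change    0.01296  -0.01944  -0.01944
  Equil        0.19     6.627    0.3169
  solve Keq expr → x = -0.006479; check Q = 256.6

x = -0.006479 M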